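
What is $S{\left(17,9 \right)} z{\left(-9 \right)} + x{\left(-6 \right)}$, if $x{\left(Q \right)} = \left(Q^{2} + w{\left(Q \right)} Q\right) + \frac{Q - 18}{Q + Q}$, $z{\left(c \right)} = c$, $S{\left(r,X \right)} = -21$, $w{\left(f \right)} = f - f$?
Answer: $227$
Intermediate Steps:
$w{\left(f \right)} = 0$
$x{\left(Q \right)} = Q^{2} + \frac{-18 + Q}{2 Q}$ ($x{\left(Q \right)} = \left(Q^{2} + 0 Q\right) + \frac{Q - 18}{Q + Q} = \left(Q^{2} + 0\right) + \frac{-18 + Q}{2 Q} = Q^{2} + \left(-18 + Q\right) \frac{1}{2 Q} = Q^{2} + \frac{-18 + Q}{2 Q}$)
$S{\left(17,9 \right)} z{\left(-9 \right)} + x{\left(-6 \right)} = \left(-21\right) \left(-9\right) + \frac{-9 + \left(-6\right)^{3} + \frac{1}{2} \left(-6\right)}{-6} = 189 - \frac{-9 - 216 - 3}{6} = 189 - -38 = 189 + 38 = 227$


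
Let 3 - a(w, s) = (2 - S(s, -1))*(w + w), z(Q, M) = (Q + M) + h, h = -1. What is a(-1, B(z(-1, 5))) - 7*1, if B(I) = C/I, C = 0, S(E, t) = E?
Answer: 0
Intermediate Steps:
z(Q, M) = -1 + M + Q (z(Q, M) = (Q + M) - 1 = (M + Q) - 1 = -1 + M + Q)
B(I) = 0 (B(I) = 0/I = 0)
a(w, s) = 3 - 2*w*(2 - s) (a(w, s) = 3 - (2 - s)*(w + w) = 3 - (2 - s)*2*w = 3 - 2*w*(2 - s))
a(-1, B(z(-1, 5))) - 7*1 = (3 - 4*(-1) + 2*0*(-1)) - 7*1 = (3 + 4 + 0) - 7 = 7 - 7 = 0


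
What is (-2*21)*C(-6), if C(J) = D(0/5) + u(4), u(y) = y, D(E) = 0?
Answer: -168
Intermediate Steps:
C(J) = 4 (C(J) = 0 + 4 = 4)
(-2*21)*C(-6) = -2*21*4 = -42*4 = -168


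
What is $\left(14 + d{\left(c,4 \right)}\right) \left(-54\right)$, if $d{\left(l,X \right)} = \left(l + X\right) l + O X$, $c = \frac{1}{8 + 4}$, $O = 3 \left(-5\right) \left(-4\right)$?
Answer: $- \frac{109875}{8} \approx -13734.0$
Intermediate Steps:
$O = 60$ ($O = \left(-15\right) \left(-4\right) = 60$)
$c = \frac{1}{12} \approx 0.083333$
$d{\left(l,X \right)} = 60 X + l \left(X + l\right)$ ($d{\left(l,X \right)} = \left(l + X\right) l + 60 X = \left(X + l\right) l + 60 X = l \left(X + l\right) + 60 X = 60 X + l \left(X + l\right)$)
$\left(14 + d{\left(c,4 \right)}\right) \left(-54\right) = \left(14 + \left(\left(\frac{1}{12}\right)^{2} + 60 \cdot 4 + 4 \cdot \frac{1}{12}\right)\right) \left(-54\right) = \left(14 + \left(\frac{1}{144} + 240 + \frac{1}{3}\right)\right) \left(-54\right) = \left(14 + \frac{34609}{144}\right) \left(-54\right) = \frac{36625}{144} \left(-54\right) = - \frac{109875}{8}$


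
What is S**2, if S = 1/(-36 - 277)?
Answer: 1/97969 ≈ 1.0207e-5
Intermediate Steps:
S = -1/313 (S = 1/(-313) = -1/313 ≈ -0.0031949)
S**2 = (-1/313)**2 = 1/97969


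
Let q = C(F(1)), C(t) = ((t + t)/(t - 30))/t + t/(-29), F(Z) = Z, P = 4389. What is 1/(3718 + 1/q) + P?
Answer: 48827628/11125 ≈ 4389.0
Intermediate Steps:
C(t) = 2/(-30 + t) - t/29 (C(t) = ((2*t)/(-30 + t))/t + t*(-1/29) = (2*t/(-30 + t))/t - t/29 = 2/(-30 + t) - t/29)
q = -3/29 (q = (58 - 1*1² + 30*1)/(29*(-30 + 1)) = (1/29)*(58 - 1*1 + 30)/(-29) = (1/29)*(-1/29)*(58 - 1 + 30) = (1/29)*(-1/29)*87 = -3/29 ≈ -0.10345)
1/(3718 + 1/q) + P = 1/(3718 + 1/(-3/29)) + 4389 = 1/(3718 - 29/3) + 4389 = 1/(11125/3) + 4389 = 3/11125 + 4389 = 48827628/11125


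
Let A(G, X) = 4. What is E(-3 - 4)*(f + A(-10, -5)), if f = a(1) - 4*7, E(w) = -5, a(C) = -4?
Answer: 140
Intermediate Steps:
f = -32 (f = -4 - 4*7 = -4 - 28 = -32)
E(-3 - 4)*(f + A(-10, -5)) = -5*(-32 + 4) = -5*(-28) = 140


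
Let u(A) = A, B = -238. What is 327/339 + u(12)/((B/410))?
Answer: -265009/13447 ≈ -19.708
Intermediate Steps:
327/339 + u(12)/((B/410)) = 327/339 + 12/((-238/410)) = 327*(1/339) + 12/((-238*1/410)) = 109/113 + 12/(-119/205) = 109/113 + 12*(-205/119) = 109/113 - 2460/119 = -265009/13447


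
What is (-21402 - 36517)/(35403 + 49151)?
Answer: -57919/84554 ≈ -0.68499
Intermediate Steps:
(-21402 - 36517)/(35403 + 49151) = -57919/84554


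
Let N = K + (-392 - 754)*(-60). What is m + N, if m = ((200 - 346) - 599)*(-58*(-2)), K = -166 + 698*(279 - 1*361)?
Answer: -75062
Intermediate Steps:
K = -57402 (K = -166 + 698*(279 - 361) = -166 + 698*(-82) = -166 - 57236 = -57402)
m = -86420 (m = (-146 - 599)*116 = -745*116 = -86420)
N = 11358 (N = -57402 + (-392 - 754)*(-60) = -57402 - 1146*(-60) = -57402 + 68760 = 11358)
m + N = -86420 + 11358 = -75062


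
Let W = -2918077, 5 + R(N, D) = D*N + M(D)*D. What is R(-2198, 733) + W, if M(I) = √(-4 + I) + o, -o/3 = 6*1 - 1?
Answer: -4520420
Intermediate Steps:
o = -15 (o = -3*(6*1 - 1) = -3*(6 - 1) = -3*5 = -15)
M(I) = -15 + √(-4 + I) (M(I) = √(-4 + I) - 15 = -15 + √(-4 + I))
R(N, D) = -5 + D*N + D*(-15 + √(-4 + D)) (R(N, D) = -5 + (D*N + (-15 + √(-4 + D))*D) = -5 + (D*N + D*(-15 + √(-4 + D))) = -5 + D*N + D*(-15 + √(-4 + D)))
R(-2198, 733) + W = (-5 + 733*(-2198) + 733*(-15 + √(-4 + 733))) - 2918077 = (-5 - 1611134 + 733*(-15 + √729)) - 2918077 = (-5 - 1611134 + 733*(-15 + 27)) - 2918077 = (-5 - 1611134 + 733*12) - 2918077 = (-5 - 1611134 + 8796) - 2918077 = -1602343 - 2918077 = -4520420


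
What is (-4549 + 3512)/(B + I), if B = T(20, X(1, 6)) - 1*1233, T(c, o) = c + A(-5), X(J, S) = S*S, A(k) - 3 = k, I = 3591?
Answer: -1037/2376 ≈ -0.43645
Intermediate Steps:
A(k) = 3 + k
X(J, S) = S²
T(c, o) = -2 + c (T(c, o) = c + (3 - 5) = c - 2 = -2 + c)
B = -1215 (B = (-2 + 20) - 1*1233 = 18 - 1233 = -1215)
(-4549 + 3512)/(B + I) = (-4549 + 3512)/(-1215 + 3591) = -1037/2376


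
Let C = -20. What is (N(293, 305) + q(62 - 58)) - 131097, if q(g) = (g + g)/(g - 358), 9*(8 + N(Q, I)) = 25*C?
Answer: -69646267/531 ≈ -1.3116e+5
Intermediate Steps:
N(Q, I) = -572/9 (N(Q, I) = -8 + (25*(-20))/9 = -8 + (⅑)*(-500) = -8 - 500/9 = -572/9)
q(g) = 2*g/(-358 + g) (q(g) = (2*g)/(-358 + g) = 2*g/(-358 + g))
(N(293, 305) + q(62 - 58)) - 131097 = (-572/9 + 2*(62 - 58)/(-358 + (62 - 58))) - 131097 = (-572/9 + 2*4/(-358 + 4)) - 131097 = (-572/9 + 2*4/(-354)) - 131097 = (-572/9 + 2*4*(-1/354)) - 131097 = (-572/9 - 4/177) - 131097 = -33760/531 - 131097 = -69646267/531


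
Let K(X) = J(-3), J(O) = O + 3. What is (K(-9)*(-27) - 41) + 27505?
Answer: 27464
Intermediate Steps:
J(O) = 3 + O
K(X) = 0 (K(X) = 3 - 3 = 0)
(K(-9)*(-27) - 41) + 27505 = (0*(-27) - 41) + 27505 = (0 - 41) + 27505 = -41 + 27505 = 27464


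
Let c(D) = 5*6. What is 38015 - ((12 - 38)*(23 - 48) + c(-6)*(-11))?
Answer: 37695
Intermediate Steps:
c(D) = 30
38015 - ((12 - 38)*(23 - 48) + c(-6)*(-11)) = 38015 - ((12 - 38)*(23 - 48) + 30*(-11)) = 38015 - (-26*(-25) - 330) = 38015 - (650 - 330) = 38015 - 1*320 = 38015 - 320 = 37695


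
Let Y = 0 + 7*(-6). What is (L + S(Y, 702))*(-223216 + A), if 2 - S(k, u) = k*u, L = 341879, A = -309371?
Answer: -197784171255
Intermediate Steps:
Y = -42 (Y = 0 - 42 = -42)
S(k, u) = 2 - k*u
(L + S(Y, 702))*(-223216 + A) = (341879 + (2 - 1*(-42)*702))*(-223216 - 309371) = (341879 + (2 + 29484))*(-532587) = (341879 + 29486)*(-532587) = 371365*(-532587) = -197784171255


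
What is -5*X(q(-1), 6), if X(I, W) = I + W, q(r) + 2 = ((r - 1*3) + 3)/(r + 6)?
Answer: -19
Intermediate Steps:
q(r) = -2 + r/(6 + r) (q(r) = -2 + ((r - 1*3) + 3)/(r + 6) = -2 + ((r - 3) + 3)/(6 + r) = -2 + ((-3 + r) + 3)/(6 + r) = -2 + r/(6 + r))
-5*X(q(-1), 6) = -5*((-12 - 1*(-1))/(6 - 1) + 6) = -5*((-12 + 1)/5 + 6) = -5*((⅕)*(-11) + 6) = -5*(-11/5 + 6) = -5*19/5 = -19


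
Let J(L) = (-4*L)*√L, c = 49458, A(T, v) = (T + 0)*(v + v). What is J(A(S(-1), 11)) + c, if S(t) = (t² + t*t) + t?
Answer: 49458 - 88*√22 ≈ 49045.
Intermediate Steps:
S(t) = t + 2*t² (S(t) = (t² + t²) + t = 2*t² + t = t + 2*t²)
A(T, v) = 2*T*v (A(T, v) = T*(2*v) = 2*T*v)
J(L) = -4*L^(3/2)
J(A(S(-1), 11)) + c = -4*22*1^(3/2)*√22 + 49458 = -4*22*√22 + 49458 = -88*√22 + 49458 = 49458 - 88*√22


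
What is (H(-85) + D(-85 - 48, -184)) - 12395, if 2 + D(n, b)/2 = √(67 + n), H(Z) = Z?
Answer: -12484 + 2*I*√66 ≈ -12484.0 + 16.248*I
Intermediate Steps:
D(n, b) = -4 + 2*√(67 + n)
(H(-85) + D(-85 - 48, -184)) - 12395 = (-85 + (-4 + 2*√(67 + (-85 - 48)))) - 12395 = (-85 + (-4 + 2*√(67 - 133))) - 12395 = (-85 + (-4 + 2*√(-66))) - 12395 = (-85 + (-4 + 2*(I*√66))) - 12395 = (-85 + (-4 + 2*I*√66)) - 12395 = (-89 + 2*I*√66) - 12395 = -12484 + 2*I*√66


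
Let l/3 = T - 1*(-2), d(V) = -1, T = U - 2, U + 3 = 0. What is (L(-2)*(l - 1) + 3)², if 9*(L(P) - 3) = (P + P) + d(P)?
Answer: 37249/81 ≈ 459.86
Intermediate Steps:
U = -3 (U = -3 + 0 = -3)
T = -5 (T = -3 - 2 = -5)
l = -9 (l = 3*(-5 - 1*(-2)) = 3*(-5 + 2) = 3*(-3) = -9)
L(P) = 26/9 + 2*P/9 (L(P) = 3 + ((P + P) - 1)/9 = 3 + (2*P - 1)/9 = 3 + (-1 + 2*P)/9 = 3 + (-⅑ + 2*P/9) = 26/9 + 2*P/9)
(L(-2)*(l - 1) + 3)² = ((26/9 + (2/9)*(-2))*(-9 - 1) + 3)² = ((26/9 - 4/9)*(-10) + 3)² = ((22/9)*(-10) + 3)² = (-220/9 + 3)² = (-193/9)² = 37249/81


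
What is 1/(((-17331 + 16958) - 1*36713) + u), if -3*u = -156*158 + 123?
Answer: -1/28911 ≈ -3.4589e-5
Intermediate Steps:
u = 8175 (u = -(-156*158 + 123)/3 = -(-24648 + 123)/3 = -⅓*(-24525) = 8175)
1/(((-17331 + 16958) - 1*36713) + u) = 1/(((-17331 + 16958) - 1*36713) + 8175) = 1/((-373 - 36713) + 8175) = 1/(-37086 + 8175) = 1/(-28911) = -1/28911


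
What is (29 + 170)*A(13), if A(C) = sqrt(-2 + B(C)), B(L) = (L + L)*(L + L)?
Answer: 199*sqrt(674) ≈ 5166.3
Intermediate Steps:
B(L) = 4*L**2 (B(L) = (2*L)*(2*L) = 4*L**2)
A(C) = sqrt(-2 + 4*C**2)
(29 + 170)*A(13) = (29 + 170)*sqrt(-2 + 4*13**2) = 199*sqrt(-2 + 4*169) = 199*sqrt(-2 + 676) = 199*sqrt(674)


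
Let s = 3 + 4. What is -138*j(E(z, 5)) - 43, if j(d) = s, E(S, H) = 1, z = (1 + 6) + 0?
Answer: -1009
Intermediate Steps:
z = 7 (z = 7 + 0 = 7)
s = 7
j(d) = 7
-138*j(E(z, 5)) - 43 = -138*7 - 43 = -966 - 43 = -1009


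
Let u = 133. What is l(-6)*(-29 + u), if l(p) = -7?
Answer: -728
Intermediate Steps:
l(-6)*(-29 + u) = -7*(-29 + 133) = -7*104 = -728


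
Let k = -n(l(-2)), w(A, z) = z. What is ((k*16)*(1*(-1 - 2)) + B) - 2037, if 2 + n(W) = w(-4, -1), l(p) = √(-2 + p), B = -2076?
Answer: -4257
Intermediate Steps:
n(W) = -3 (n(W) = -2 - 1 = -3)
k = 3 (k = -1*(-3) = 3)
((k*16)*(1*(-1 - 2)) + B) - 2037 = ((3*16)*(1*(-1 - 2)) - 2076) - 2037 = (48*(1*(-3)) - 2076) - 2037 = (48*(-3) - 2076) - 2037 = (-144 - 2076) - 2037 = -2220 - 2037 = -4257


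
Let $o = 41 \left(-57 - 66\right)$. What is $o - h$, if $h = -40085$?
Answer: $35042$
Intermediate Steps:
$o = -5043$ ($o = 41 \left(-123\right) = -5043$)
$o - h = -5043 - -40085 = -5043 + 40085 = 35042$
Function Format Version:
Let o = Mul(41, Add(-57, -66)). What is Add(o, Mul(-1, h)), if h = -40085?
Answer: 35042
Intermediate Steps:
o = -5043 (o = Mul(41, -123) = -5043)
Add(o, Mul(-1, h)) = Add(-5043, Mul(-1, -40085)) = Add(-5043, 40085) = 35042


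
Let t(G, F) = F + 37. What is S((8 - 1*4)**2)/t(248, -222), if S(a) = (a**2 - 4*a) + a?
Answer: -208/185 ≈ -1.1243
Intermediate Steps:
t(G, F) = 37 + F
S(a) = a**2 - 3*a
S((8 - 1*4)**2)/t(248, -222) = ((8 - 1*4)**2*(-3 + (8 - 1*4)**2))/(37 - 222) = ((8 - 4)**2*(-3 + (8 - 4)**2))/(-185) = (4**2*(-3 + 4**2))*(-1/185) = (16*(-3 + 16))*(-1/185) = (16*13)*(-1/185) = 208*(-1/185) = -208/185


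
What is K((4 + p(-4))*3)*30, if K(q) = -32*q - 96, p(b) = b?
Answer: -2880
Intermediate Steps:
K(q) = -96 - 32*q
K((4 + p(-4))*3)*30 = (-96 - 32*(4 - 4)*3)*30 = (-96 - 0*3)*30 = (-96 - 32*0)*30 = (-96 + 0)*30 = -96*30 = -2880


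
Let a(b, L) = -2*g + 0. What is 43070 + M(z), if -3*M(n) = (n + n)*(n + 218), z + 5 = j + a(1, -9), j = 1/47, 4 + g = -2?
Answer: 92814910/2209 ≈ 42017.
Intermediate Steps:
g = -6 (g = -4 - 2 = -6)
j = 1/47 ≈ 0.021277
a(b, L) = 12 (a(b, L) = -2*(-6) + 0 = 12 + 0 = 12)
z = 330/47 (z = -5 + (1/47 + 12) = -5 + 565/47 = 330/47 ≈ 7.0213)
M(n) = -2*n*(218 + n)/3 (M(n) = -(n + n)*(n + 218)/3 = -2*n*(218 + n)/3)
43070 + M(z) = 43070 - ⅔*330/47*(218 + 330/47) = 43070 - ⅔*330/47*10576/47 = 43070 - 2326720/2209 = 92814910/2209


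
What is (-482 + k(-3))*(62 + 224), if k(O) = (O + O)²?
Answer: -127556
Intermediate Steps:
k(O) = 4*O² (k(O) = (2*O)² = 4*O²)
(-482 + k(-3))*(62 + 224) = (-482 + 4*(-3)²)*(62 + 224) = (-482 + 4*9)*286 = (-482 + 36)*286 = -446*286 = -127556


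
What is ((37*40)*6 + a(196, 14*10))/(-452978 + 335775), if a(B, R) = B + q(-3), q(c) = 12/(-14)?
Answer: -63526/820421 ≈ -0.077431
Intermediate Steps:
q(c) = -6/7 (q(c) = 12*(-1/14) = -6/7)
a(B, R) = -6/7 + B (a(B, R) = B - 6/7 = -6/7 + B)
((37*40)*6 + a(196, 14*10))/(-452978 + 335775) = ((37*40)*6 + (-6/7 + 196))/(-452978 + 335775) = (1480*6 + 1366/7)/(-117203) = (8880 + 1366/7)*(-1/117203) = (63526/7)*(-1/117203) = -63526/820421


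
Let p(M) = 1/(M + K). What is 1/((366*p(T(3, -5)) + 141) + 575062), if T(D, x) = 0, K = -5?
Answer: 5/2875649 ≈ 1.7387e-6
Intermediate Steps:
p(M) = 1/(-5 + M) (p(M) = 1/(M - 5) = 1/(-5 + M))
1/((366*p(T(3, -5)) + 141) + 575062) = 1/((366/(-5 + 0) + 141) + 575062) = 1/((366/(-5) + 141) + 575062) = 1/((366*(-1/5) + 141) + 575062) = 1/((-366/5 + 141) + 575062) = 1/(339/5 + 575062) = 1/(2875649/5) = 5/2875649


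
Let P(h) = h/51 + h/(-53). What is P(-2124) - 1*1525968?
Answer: -1374898584/901 ≈ -1.5260e+6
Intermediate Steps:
P(h) = 2*h/2703 (P(h) = h*(1/51) + h*(-1/53) = h/51 - h/53 = 2*h/2703)
P(-2124) - 1*1525968 = (2/2703)*(-2124) - 1*1525968 = -1416/901 - 1525968 = -1374898584/901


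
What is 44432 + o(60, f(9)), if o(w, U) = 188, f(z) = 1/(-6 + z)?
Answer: 44620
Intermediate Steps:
44432 + o(60, f(9)) = 44432 + 188 = 44620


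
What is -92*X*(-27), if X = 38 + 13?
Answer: 126684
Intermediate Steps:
X = 51
-92*X*(-27) = -92*51*(-27) = -4692*(-27) = 126684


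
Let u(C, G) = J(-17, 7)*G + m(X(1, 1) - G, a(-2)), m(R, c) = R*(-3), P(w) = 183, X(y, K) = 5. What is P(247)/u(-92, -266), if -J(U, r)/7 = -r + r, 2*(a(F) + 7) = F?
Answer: -61/271 ≈ -0.22509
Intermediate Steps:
a(F) = -7 + F/2
J(U, r) = 0 (J(U, r) = -7*(-r + r) = -7*0 = 0)
m(R, c) = -3*R
u(C, G) = -15 + 3*G (u(C, G) = 0*G - 3*(5 - G) = 0 + (-15 + 3*G) = -15 + 3*G)
P(247)/u(-92, -266) = 183/(-15 + 3*(-266)) = 183/(-15 - 798) = 183/(-813) = 183*(-1/813) = -61/271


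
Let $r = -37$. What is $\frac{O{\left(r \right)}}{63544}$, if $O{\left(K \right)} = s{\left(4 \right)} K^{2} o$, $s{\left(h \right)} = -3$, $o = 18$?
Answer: $- \frac{36963}{31772} \approx -1.1634$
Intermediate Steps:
$O{\left(K \right)} = - 54 K^{2}$ ($O{\left(K \right)} = - 3 K^{2} \cdot 18 = - 54 K^{2}$)
$\frac{O{\left(r \right)}}{63544} = \frac{\left(-54\right) \left(-37\right)^{2}}{63544} = \left(-54\right) 1369 \cdot \frac{1}{63544} = \left(-73926\right) \frac{1}{63544} = - \frac{36963}{31772}$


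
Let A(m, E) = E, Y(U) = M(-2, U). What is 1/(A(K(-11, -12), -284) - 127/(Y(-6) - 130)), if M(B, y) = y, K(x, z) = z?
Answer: -136/38497 ≈ -0.0035327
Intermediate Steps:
Y(U) = U
1/(A(K(-11, -12), -284) - 127/(Y(-6) - 130)) = 1/(-284 - 127/(-6 - 130)) = 1/(-284 - 127/(-136)) = 1/(-284 - 1/136*(-127)) = 1/(-284 + 127/136) = 1/(-38497/136) = -136/38497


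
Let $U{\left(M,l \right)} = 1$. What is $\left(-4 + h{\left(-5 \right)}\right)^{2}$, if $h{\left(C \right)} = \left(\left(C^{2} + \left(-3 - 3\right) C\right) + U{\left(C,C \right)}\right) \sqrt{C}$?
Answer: $-15664 - 448 i \sqrt{5} \approx -15664.0 - 1001.8 i$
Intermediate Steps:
$h{\left(C \right)} = \sqrt{C} \left(1 + C^{2} - 6 C\right)$ ($h{\left(C \right)} = \left(\left(C^{2} + \left(-3 - 3\right) C\right) + 1\right) \sqrt{C} = \left(\left(C^{2} - 6 C\right) + 1\right) \sqrt{C} = \left(1 + C^{2} - 6 C\right) \sqrt{C} = \sqrt{C} \left(1 + C^{2} - 6 C\right)$)
$\left(-4 + h{\left(-5 \right)}\right)^{2} = \left(-4 + \sqrt{-5} \left(1 + \left(-5\right)^{2} - -30\right)\right)^{2} = \left(-4 + i \sqrt{5} \left(1 + 25 + 30\right)\right)^{2} = \left(-4 + i \sqrt{5} \cdot 56\right)^{2} = \left(-4 + 56 i \sqrt{5}\right)^{2}$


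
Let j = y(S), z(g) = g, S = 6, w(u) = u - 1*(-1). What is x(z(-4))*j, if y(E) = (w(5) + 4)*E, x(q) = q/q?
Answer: 60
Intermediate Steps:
w(u) = 1 + u (w(u) = u + 1 = 1 + u)
x(q) = 1
y(E) = 10*E (y(E) = ((1 + 5) + 4)*E = (6 + 4)*E = 10*E)
j = 60 (j = 10*6 = 60)
x(z(-4))*j = 1*60 = 60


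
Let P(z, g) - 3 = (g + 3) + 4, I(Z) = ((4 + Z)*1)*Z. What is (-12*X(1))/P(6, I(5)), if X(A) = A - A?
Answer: 0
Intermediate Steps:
I(Z) = Z*(4 + Z) (I(Z) = (4 + Z)*Z = Z*(4 + Z))
P(z, g) = 10 + g (P(z, g) = 3 + ((g + 3) + 4) = 3 + ((3 + g) + 4) = 3 + (7 + g) = 10 + g)
X(A) = 0
(-12*X(1))/P(6, I(5)) = (-12*0)/(10 + 5*(4 + 5)) = 0/(10 + 5*9) = 0/(10 + 45) = 0/55 = 0*(1/55) = 0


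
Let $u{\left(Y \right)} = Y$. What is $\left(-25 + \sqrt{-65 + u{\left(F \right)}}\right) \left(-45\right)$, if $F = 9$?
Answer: $1125 - 90 i \sqrt{14} \approx 1125.0 - 336.75 i$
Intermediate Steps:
$\left(-25 + \sqrt{-65 + u{\left(F \right)}}\right) \left(-45\right) = \left(-25 + \sqrt{-65 + 9}\right) \left(-45\right) = \left(-25 + \sqrt{-56}\right) \left(-45\right) = \left(-25 + 2 i \sqrt{14}\right) \left(-45\right) = 1125 - 90 i \sqrt{14}$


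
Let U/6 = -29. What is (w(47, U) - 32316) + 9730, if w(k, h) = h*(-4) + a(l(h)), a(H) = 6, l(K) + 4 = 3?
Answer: -21884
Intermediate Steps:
U = -174 (U = 6*(-29) = -174)
l(K) = -1 (l(K) = -4 + 3 = -1)
w(k, h) = 6 - 4*h (w(k, h) = h*(-4) + 6 = -4*h + 6 = 6 - 4*h)
(w(47, U) - 32316) + 9730 = ((6 - 4*(-174)) - 32316) + 9730 = ((6 + 696) - 32316) + 9730 = (702 - 32316) + 9730 = -31614 + 9730 = -21884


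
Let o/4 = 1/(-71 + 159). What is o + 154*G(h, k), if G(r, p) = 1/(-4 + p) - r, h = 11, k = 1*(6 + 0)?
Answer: -35573/22 ≈ -1617.0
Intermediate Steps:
k = 6 (k = 1*6 = 6)
o = 1/22 (o = 4/(-71 + 159) = 4/88 = 4*(1/88) = 1/22 ≈ 0.045455)
o + 154*G(h, k) = 1/22 + 154*((1 + 4*11 - 1*6*11)/(-4 + 6)) = 1/22 + 154*((1 + 44 - 66)/2) = 1/22 + 154*((½)*(-21)) = 1/22 + 154*(-21/2) = 1/22 - 1617 = -35573/22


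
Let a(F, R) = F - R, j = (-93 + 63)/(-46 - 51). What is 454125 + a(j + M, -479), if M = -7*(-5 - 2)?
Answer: 44101371/97 ≈ 4.5465e+5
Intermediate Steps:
j = 30/97 (j = -30/(-97) = -30*(-1/97) = 30/97 ≈ 0.30928)
M = 49 (M = -7*(-7) = 49)
454125 + a(j + M, -479) = 454125 + ((30/97 + 49) - 1*(-479)) = 454125 + (4783/97 + 479) = 454125 + 51246/97 = 44101371/97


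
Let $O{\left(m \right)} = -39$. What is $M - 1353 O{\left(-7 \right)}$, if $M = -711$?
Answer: $52056$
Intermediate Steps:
$M - 1353 O{\left(-7 \right)} = -711 - -52767 = -711 + 52767 = 52056$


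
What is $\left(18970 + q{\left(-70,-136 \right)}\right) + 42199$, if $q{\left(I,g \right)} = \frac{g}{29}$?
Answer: $\frac{1773765}{29} \approx 61164.0$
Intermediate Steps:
$q{\left(I,g \right)} = \frac{g}{29}$ ($q{\left(I,g \right)} = g \frac{1}{29} = \frac{g}{29}$)
$\left(18970 + q{\left(-70,-136 \right)}\right) + 42199 = \left(18970 + \frac{1}{29} \left(-136\right)\right) + 42199 = \left(18970 - \frac{136}{29}\right) + 42199 = \frac{549994}{29} + 42199 = \frac{1773765}{29}$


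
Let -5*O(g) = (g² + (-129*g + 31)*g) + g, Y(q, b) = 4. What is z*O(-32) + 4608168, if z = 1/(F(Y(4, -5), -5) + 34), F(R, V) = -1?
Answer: 253493272/55 ≈ 4.6090e+6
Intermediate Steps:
O(g) = -g/5 - g²/5 - g*(31 - 129*g)/5 (O(g) = -((g² + (-129*g + 31)*g) + g)/5 = -((g² + (31 - 129*g)*g) + g)/5 = -((g² + g*(31 - 129*g)) + g)/5 = -(g + g² + g*(31 - 129*g))/5 = -g/5 - g²/5 - g*(31 - 129*g)/5)
z = 1/33 (z = 1/(-1 + 34) = 1/33 ≈ 0.030303)
z*O(-32) + 4608168 = ((32/5)*(-32)*(-1 + 4*(-32)))/33 + 4608168 = ((32/5)*(-32)*(-1 - 128))/33 + 4608168 = ((32/5)*(-32)*(-129))/33 + 4608168 = (1/33)*(132096/5) + 4608168 = 44032/55 + 4608168 = 253493272/55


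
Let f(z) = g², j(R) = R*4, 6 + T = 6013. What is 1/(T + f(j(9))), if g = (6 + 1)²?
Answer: 1/8408 ≈ 0.00011893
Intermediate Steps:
T = 6007 (T = -6 + 6013 = 6007)
j(R) = 4*R
g = 49 (g = 7² = 49)
f(z) = 2401 (f(z) = 49² = 2401)
1/(T + f(j(9))) = 1/(6007 + 2401) = 1/8408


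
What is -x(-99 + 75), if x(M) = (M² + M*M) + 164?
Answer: -1316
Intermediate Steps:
x(M) = 164 + 2*M² (x(M) = (M² + M²) + 164 = 2*M² + 164 = 164 + 2*M²)
-x(-99 + 75) = -(164 + 2*(-99 + 75)²) = -(164 + 2*(-24)²) = -(164 + 2*576) = -(164 + 1152) = -1*1316 = -1316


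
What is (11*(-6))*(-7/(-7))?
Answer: -66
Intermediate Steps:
(11*(-6))*(-7/(-7)) = -(-462)*(-1)/7 = -66*1 = -66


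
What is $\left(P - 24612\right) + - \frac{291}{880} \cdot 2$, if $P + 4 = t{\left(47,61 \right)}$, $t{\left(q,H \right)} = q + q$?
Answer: $- \frac{10789971}{440} \approx -24523.0$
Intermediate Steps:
$t{\left(q,H \right)} = 2 q$
$P = 90$ ($P = -4 + 2 \cdot 47 = -4 + 94 = 90$)
$\left(P - 24612\right) + - \frac{291}{880} \cdot 2 = \left(90 - 24612\right) + - \frac{291}{880} \cdot 2 = -24522 + \left(-291\right) \frac{1}{880} \cdot 2 = -24522 - \frac{291}{440} = - \frac{10789971}{440}$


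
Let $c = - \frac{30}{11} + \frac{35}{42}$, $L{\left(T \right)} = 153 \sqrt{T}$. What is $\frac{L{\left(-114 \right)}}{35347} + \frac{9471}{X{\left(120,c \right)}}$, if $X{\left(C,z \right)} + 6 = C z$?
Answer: $- \frac{104181}{2566} + \frac{153 i \sqrt{114}}{35347} \approx -40.601 + 0.046216 i$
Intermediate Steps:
$c = - \frac{125}{66}$ ($c = \left(-30\right) \frac{1}{11} + 35 \cdot \frac{1}{42} = - \frac{30}{11} + \frac{5}{6} = - \frac{125}{66} \approx -1.8939$)
$X{\left(C,z \right)} = -6 + C z$
$\frac{L{\left(-114 \right)}}{35347} + \frac{9471}{X{\left(120,c \right)}} = \frac{153 \sqrt{-114}}{35347} + \frac{9471}{-6 + 120 \left(- \frac{125}{66}\right)} = 153 i \sqrt{114} \cdot \frac{1}{35347} + \frac{9471}{-6 - \frac{2500}{11}} = 153 i \sqrt{114} \cdot \frac{1}{35347} + \frac{9471}{- \frac{2566}{11}} = \frac{153 i \sqrt{114}}{35347} + 9471 \left(- \frac{11}{2566}\right) = \frac{153 i \sqrt{114}}{35347} - \frac{104181}{2566} = - \frac{104181}{2566} + \frac{153 i \sqrt{114}}{35347}$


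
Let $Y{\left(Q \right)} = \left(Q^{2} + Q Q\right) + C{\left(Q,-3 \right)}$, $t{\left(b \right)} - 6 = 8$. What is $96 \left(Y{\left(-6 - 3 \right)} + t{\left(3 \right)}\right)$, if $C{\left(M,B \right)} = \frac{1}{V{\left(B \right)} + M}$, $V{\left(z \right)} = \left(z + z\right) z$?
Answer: $\frac{50720}{3} \approx 16907.0$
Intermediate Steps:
$V{\left(z \right)} = 2 z^{2}$ ($V{\left(z \right)} = 2 z z = 2 z^{2}$)
$t{\left(b \right)} = 14$ ($t{\left(b \right)} = 6 + 8 = 14$)
$C{\left(M,B \right)} = \frac{1}{M + 2 B^{2}}$ ($C{\left(M,B \right)} = \frac{1}{2 B^{2} + M} = \frac{1}{M + 2 B^{2}}$)
$Y{\left(Q \right)} = \frac{1}{18 + Q} + 2 Q^{2}$ ($Y{\left(Q \right)} = \left(Q^{2} + Q Q\right) + \frac{1}{Q + 2 \left(-3\right)^{2}} = \left(Q^{2} + Q^{2}\right) + \frac{1}{Q + 2 \cdot 9} = 2 Q^{2} + \frac{1}{Q + 18} = 2 Q^{2} + \frac{1}{18 + Q} = \frac{1}{18 + Q} + 2 Q^{2}$)
$96 \left(Y{\left(-6 - 3 \right)} + t{\left(3 \right)}\right) = 96 \left(\frac{1 + 2 \left(-6 - 3\right)^{2} \left(18 - 9\right)}{18 - 9} + 14\right) = 96 \left(\frac{1 + 2 \left(-9\right)^{2} \left(18 - 9\right)}{18 - 9} + 14\right) = 96 \left(\frac{1 + 2 \cdot 81 \cdot 9}{9} + 14\right) = 96 \left(\frac{1 + 1458}{9} + 14\right) = 96 \left(\frac{1}{9} \cdot 1459 + 14\right) = 96 \left(\frac{1459}{9} + 14\right) = 96 \cdot \frac{1585}{9} = \frac{50720}{3}$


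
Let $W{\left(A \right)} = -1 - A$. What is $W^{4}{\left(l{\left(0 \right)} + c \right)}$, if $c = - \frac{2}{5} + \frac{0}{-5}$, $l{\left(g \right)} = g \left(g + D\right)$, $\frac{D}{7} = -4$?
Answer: $\frac{81}{625} \approx 0.1296$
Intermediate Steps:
$D = -28$ ($D = 7 \left(-4\right) = -28$)
$l{\left(g \right)} = g \left(-28 + g\right)$ ($l{\left(g \right)} = g \left(g - 28\right) = g \left(-28 + g\right)$)
$c = - \frac{2}{5}$ ($c = \left(-2\right) \frac{1}{5} + 0 \left(- \frac{1}{5}\right) = - \frac{2}{5} + 0 = - \frac{2}{5} \approx -0.4$)
$W^{4}{\left(l{\left(0 \right)} + c \right)} = \left(-1 - \left(0 \left(-28 + 0\right) - \frac{2}{5}\right)\right)^{4} = \left(-1 - \left(0 \left(-28\right) - \frac{2}{5}\right)\right)^{4} = \left(-1 - \left(0 - \frac{2}{5}\right)\right)^{4} = \left(-1 - - \frac{2}{5}\right)^{4} = \left(-1 + \frac{2}{5}\right)^{4} = \left(- \frac{3}{5}\right)^{4} = \frac{81}{625}$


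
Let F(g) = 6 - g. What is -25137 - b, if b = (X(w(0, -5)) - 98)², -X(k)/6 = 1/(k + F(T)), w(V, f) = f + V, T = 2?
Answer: -33601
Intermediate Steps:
w(V, f) = V + f
X(k) = -6/(4 + k) (X(k) = -6/(k + (6 - 1*2)) = -6/(k + (6 - 2)) = -6/(k + 4) = -6/(4 + k))
b = 8464 (b = (-6/(4 + (0 - 5)) - 98)² = (-6/(4 - 5) - 98)² = (-6/(-1) - 98)² = (-6*(-1) - 98)² = (6 - 98)² = (-92)² = 8464)
-25137 - b = -25137 - 1*8464 = -25137 - 8464 = -33601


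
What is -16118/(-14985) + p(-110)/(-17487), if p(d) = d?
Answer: 31500424/29115855 ≈ 1.0819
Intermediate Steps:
-16118/(-14985) + p(-110)/(-17487) = -16118/(-14985) - 110/(-17487) = -16118*(-1/14985) - 110*(-1/17487) = 16118/14985 + 110/17487 = 31500424/29115855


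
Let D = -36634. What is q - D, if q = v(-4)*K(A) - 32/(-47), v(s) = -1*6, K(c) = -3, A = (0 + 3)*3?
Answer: 1722676/47 ≈ 36653.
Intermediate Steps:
A = 9 (A = 3*3 = 9)
v(s) = -6
q = 878/47 (q = -6*(-3) - 32/(-47) = 18 - 32*(-1/47) = 18 + 32/47 = 878/47 ≈ 18.681)
q - D = 878/47 - 1*(-36634) = 878/47 + 36634 = 1722676/47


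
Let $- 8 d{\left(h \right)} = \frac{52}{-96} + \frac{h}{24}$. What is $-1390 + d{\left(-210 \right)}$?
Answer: $- \frac{266657}{192} \approx -1388.8$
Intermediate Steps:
$d{\left(h \right)} = \frac{13}{192} - \frac{h}{192}$ ($d{\left(h \right)} = - \frac{\frac{52}{-96} + \frac{h}{24}}{8} = - \frac{52 \left(- \frac{1}{96}\right) + h \frac{1}{24}}{8} = - \frac{- \frac{13}{24} + \frac{h}{24}}{8} = \frac{13}{192} - \frac{h}{192}$)
$-1390 + d{\left(-210 \right)} = -1390 + \left(\frac{13}{192} - - \frac{35}{32}\right) = -1390 + \left(\frac{13}{192} + \frac{35}{32}\right) = -1390 + \frac{223}{192} = - \frac{266657}{192}$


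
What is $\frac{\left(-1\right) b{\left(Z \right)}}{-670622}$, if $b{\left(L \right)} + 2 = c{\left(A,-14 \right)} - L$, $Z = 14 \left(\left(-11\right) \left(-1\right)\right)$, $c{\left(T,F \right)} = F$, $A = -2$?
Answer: $- \frac{85}{335311} \approx -0.0002535$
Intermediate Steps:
$Z = 154$ ($Z = 14 \cdot 11 = 154$)
$b{\left(L \right)} = -16 - L$ ($b{\left(L \right)} = -2 - \left(14 + L\right) = -16 - L$)
$\frac{\left(-1\right) b{\left(Z \right)}}{-670622} = \frac{\left(-1\right) \left(-16 - 154\right)}{-670622} = - (-16 - 154) \left(- \frac{1}{670622}\right) = \left(-1\right) \left(-170\right) \left(- \frac{1}{670622}\right) = 170 \left(- \frac{1}{670622}\right) = - \frac{85}{335311}$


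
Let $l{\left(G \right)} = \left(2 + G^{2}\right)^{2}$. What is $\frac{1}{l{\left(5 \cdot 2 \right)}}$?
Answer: $\frac{1}{10404} \approx 9.6117 \cdot 10^{-5}$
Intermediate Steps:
$\frac{1}{l{\left(5 \cdot 2 \right)}} = \frac{1}{\left(2 + \left(5 \cdot 2\right)^{2}\right)^{2}} = \frac{1}{\left(2 + 10^{2}\right)^{2}} = \frac{1}{\left(2 + 100\right)^{2}} = \frac{1}{102^{2}} = \frac{1}{10404}$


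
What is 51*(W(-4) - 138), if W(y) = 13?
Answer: -6375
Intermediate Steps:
51*(W(-4) - 138) = 51*(13 - 138) = 51*(-125) = -6375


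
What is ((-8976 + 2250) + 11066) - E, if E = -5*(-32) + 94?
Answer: 4086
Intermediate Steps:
E = 254 (E = 160 + 94 = 254)
((-8976 + 2250) + 11066) - E = ((-8976 + 2250) + 11066) - 1*254 = (-6726 + 11066) - 254 = 4340 - 254 = 4086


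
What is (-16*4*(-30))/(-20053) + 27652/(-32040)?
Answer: -154005589/160624530 ≈ -0.95879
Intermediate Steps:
(-16*4*(-30))/(-20053) + 27652/(-32040) = -64*(-30)*(-1/20053) + 27652*(-1/32040) = 1920*(-1/20053) - 6913/8010 = -1920/20053 - 6913/8010 = -154005589/160624530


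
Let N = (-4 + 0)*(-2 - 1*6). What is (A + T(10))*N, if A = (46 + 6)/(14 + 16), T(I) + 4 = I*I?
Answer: 46912/15 ≈ 3127.5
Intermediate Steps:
T(I) = -4 + I² (T(I) = -4 + I*I = -4 + I²)
N = 32 (N = -4*(-2 - 6) = -4*(-8) = 32)
A = 26/15 (A = 52/30 = 52*(1/30) = 26/15 ≈ 1.7333)
(A + T(10))*N = (26/15 + (-4 + 10²))*32 = (26/15 + (-4 + 100))*32 = (26/15 + 96)*32 = (1466/15)*32 = 46912/15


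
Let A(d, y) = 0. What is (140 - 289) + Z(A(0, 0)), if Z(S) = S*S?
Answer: -149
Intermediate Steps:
Z(S) = S²
(140 - 289) + Z(A(0, 0)) = (140 - 289) + 0² = -149 + 0 = -149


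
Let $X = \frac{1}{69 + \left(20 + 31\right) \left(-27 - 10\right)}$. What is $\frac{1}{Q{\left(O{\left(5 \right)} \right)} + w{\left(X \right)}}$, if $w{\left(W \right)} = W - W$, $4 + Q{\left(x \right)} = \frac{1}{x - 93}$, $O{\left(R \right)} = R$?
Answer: $- \frac{88}{353} \approx -0.24929$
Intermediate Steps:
$Q{\left(x \right)} = -4 + \frac{1}{-93 + x}$ ($Q{\left(x \right)} = -4 + \frac{1}{x - 93} = -4 + \frac{1}{-93 + x}$)
$X = - \frac{1}{1818}$ ($X = \frac{1}{69 + 51 \left(-37\right)} = \frac{1}{69 - 1887} = \frac{1}{-1818} = - \frac{1}{1818} \approx -0.00055005$)
$w{\left(W \right)} = 0$
$\frac{1}{Q{\left(O{\left(5 \right)} \right)} + w{\left(X \right)}} = \frac{1}{\frac{373 - 20}{-93 + 5} + 0} = \frac{1}{\frac{373 - 20}{-88} + 0} = \frac{1}{\left(- \frac{1}{88}\right) 353 + 0} = \frac{1}{- \frac{353}{88} + 0} = \frac{1}{- \frac{353}{88}} = - \frac{88}{353}$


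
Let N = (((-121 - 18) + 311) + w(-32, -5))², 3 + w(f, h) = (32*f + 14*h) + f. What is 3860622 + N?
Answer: 4776471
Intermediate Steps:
w(f, h) = -3 + 14*h + 33*f (w(f, h) = -3 + ((32*f + 14*h) + f) = -3 + ((14*h + 32*f) + f) = -3 + (14*h + 33*f) = -3 + 14*h + 33*f)
N = 915849 (N = (((-121 - 18) + 311) + (-3 + 14*(-5) + 33*(-32)))² = ((-139 + 311) + (-3 - 70 - 1056))² = (172 - 1129)² = (-957)² = 915849)
3860622 + N = 3860622 + 915849 = 4776471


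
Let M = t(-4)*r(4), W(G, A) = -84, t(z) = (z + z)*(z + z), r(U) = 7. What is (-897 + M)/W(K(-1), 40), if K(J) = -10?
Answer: 449/84 ≈ 5.3452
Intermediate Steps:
t(z) = 4*z**2 (t(z) = (2*z)*(2*z) = 4*z**2)
M = 448 (M = (4*(-4)**2)*7 = (4*16)*7 = 64*7 = 448)
(-897 + M)/W(K(-1), 40) = (-897 + 448)/(-84) = -449*(-1/84) = 449/84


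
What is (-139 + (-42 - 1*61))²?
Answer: 58564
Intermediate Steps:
(-139 + (-42 - 1*61))² = (-139 + (-42 - 61))² = (-139 - 103)² = (-242)² = 58564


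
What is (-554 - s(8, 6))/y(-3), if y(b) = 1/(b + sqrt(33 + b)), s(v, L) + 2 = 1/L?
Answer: 3313/2 - 3313*sqrt(30)/6 ≈ -1367.8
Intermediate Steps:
s(v, L) = -2 + 1/L
(-554 - s(8, 6))/y(-3) = (-554 - (-2 + 1/6))/(1/(-3 + sqrt(33 - 3))) = (-554 - (-2 + 1/6))/(1/(-3 + sqrt(30))) = (-554 - 1*(-11/6))*(-3 + sqrt(30)) = (-554 + 11/6)*(-3 + sqrt(30)) = -3313*(-3 + sqrt(30))/6 = 3313/2 - 3313*sqrt(30)/6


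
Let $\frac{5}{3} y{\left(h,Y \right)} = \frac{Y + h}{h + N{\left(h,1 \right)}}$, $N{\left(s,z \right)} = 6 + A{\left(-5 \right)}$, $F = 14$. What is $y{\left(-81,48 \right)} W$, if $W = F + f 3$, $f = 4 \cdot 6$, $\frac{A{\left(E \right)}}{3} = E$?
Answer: $\frac{473}{25} \approx 18.92$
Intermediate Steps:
$A{\left(E \right)} = 3 E$
$f = 24$
$N{\left(s,z \right)} = -9$ ($N{\left(s,z \right)} = 6 + 3 \left(-5\right) = 6 - 15 = -9$)
$y{\left(h,Y \right)} = \frac{3 \left(Y + h\right)}{5 \left(-9 + h\right)}$ ($y{\left(h,Y \right)} = \frac{3 \frac{Y + h}{h - 9}}{5} = \frac{3 \frac{Y + h}{-9 + h}}{5} = \frac{3 \left(Y + h\right)}{5 \left(-9 + h\right)}$)
$W = 86$ ($W = 14 + 24 \cdot 3 = 14 + 72 = 86$)
$y{\left(-81,48 \right)} W = \frac{3 \left(48 - 81\right)}{5 \left(-9 - 81\right)} 86 = \frac{3}{5} \frac{1}{-90} \left(-33\right) 86 = \frac{3}{5} \left(- \frac{1}{90}\right) \left(-33\right) 86 = \frac{11}{50} \cdot 86 = \frac{473}{25}$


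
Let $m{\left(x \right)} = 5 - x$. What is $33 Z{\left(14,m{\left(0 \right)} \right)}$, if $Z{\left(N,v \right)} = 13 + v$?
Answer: $594$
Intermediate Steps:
$33 Z{\left(14,m{\left(0 \right)} \right)} = 33 \left(13 + \left(5 - 0\right)\right) = 33 \left(13 + \left(5 + 0\right)\right) = 33 \left(13 + 5\right) = 33 \cdot 18 = 594$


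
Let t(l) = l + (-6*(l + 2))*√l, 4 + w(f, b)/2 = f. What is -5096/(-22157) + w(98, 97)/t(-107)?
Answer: 12*(-301687*I + 267540*√107)/(22157*(107*I + 630*√107)) ≈ 0.22952 - 0.028841*I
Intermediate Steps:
w(f, b) = -8 + 2*f
t(l) = l + √l*(-12 - 6*l) (t(l) = l + (-6*(2 + l))*√l = l + (-12 - 6*l)*√l = l + √l*(-12 - 6*l))
-5096/(-22157) + w(98, 97)/t(-107) = -5096/(-22157) + (-8 + 2*98)/(-107 - 12*I*√107 - (-642)*I*√107) = -5096*(-1/22157) + (-8 + 196)/(-107 - 12*I*√107 - (-642)*I*√107) = 5096/22157 + 188/(-107 - 12*I*√107 + 642*I*√107) = 5096/22157 + 188/(-107 + 630*I*√107)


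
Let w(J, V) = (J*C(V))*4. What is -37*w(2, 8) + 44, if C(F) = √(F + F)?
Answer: -1140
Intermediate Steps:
C(F) = √2*√F (C(F) = √(2*F) = √2*√F)
w(J, V) = 4*J*√2*√V (w(J, V) = (J*(√2*√V))*4 = (J*√2*√V)*4 = 4*J*√2*√V)
-37*w(2, 8) + 44 = -148*2*√2*√8 + 44 = -148*2*√2*2*√2 + 44 = -37*32 + 44 = -1184 + 44 = -1140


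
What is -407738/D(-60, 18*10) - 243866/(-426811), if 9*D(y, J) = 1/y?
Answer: 13424944934798/60973 ≈ 2.2018e+8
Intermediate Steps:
D(y, J) = 1/(9*y)
-407738/D(-60, 18*10) - 243866/(-426811) = -407738/((1/9)/(-60)) - 243866/(-426811) = -407738/((1/9)*(-1/60)) - 243866*(-1/426811) = -407738/(-1/540) + 34838/60973 = -407738*(-540) + 34838/60973 = 220178520 + 34838/60973 = 13424944934798/60973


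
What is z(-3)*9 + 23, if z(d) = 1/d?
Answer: 20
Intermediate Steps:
z(-3)*9 + 23 = 9/(-3) + 23 = -⅓*9 + 23 = -3 + 23 = 20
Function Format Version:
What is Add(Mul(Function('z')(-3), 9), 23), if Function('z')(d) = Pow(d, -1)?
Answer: 20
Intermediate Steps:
Add(Mul(Function('z')(-3), 9), 23) = Add(Mul(Pow(-3, -1), 9), 23) = Add(Mul(Rational(-1, 3), 9), 23) = Add(-3, 23) = 20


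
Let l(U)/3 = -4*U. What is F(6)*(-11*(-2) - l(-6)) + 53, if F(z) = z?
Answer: -247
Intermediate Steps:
l(U) = -12*U (l(U) = 3*(-4*U) = -12*U)
F(6)*(-11*(-2) - l(-6)) + 53 = 6*(-11*(-2) - (-12)*(-6)) + 53 = 6*(22 - 1*72) + 53 = 6*(22 - 72) + 53 = 6*(-50) + 53 = -300 + 53 = -247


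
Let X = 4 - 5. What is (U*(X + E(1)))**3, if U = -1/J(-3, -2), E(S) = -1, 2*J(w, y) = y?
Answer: -8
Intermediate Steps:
J(w, y) = y/2
X = -1
U = 1 (U = -1/((1/2)*(-2)) = -1/(-1) = -1*(-1) = 1)
(U*(X + E(1)))**3 = (1*(-1 - 1))**3 = (1*(-2))**3 = (-2)**3 = -8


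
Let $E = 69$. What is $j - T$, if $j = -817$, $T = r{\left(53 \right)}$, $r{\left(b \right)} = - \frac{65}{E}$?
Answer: $- \frac{56308}{69} \approx -816.06$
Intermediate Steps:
$r{\left(b \right)} = - \frac{65}{69}$
$T = - \frac{65}{69} \approx -0.94203$
$j - T = -817 - - \frac{65}{69} = -817 + \frac{65}{69} = - \frac{56308}{69}$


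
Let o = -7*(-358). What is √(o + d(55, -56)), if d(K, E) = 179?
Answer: √2685 ≈ 51.817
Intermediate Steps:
o = 2506
√(o + d(55, -56)) = √(2506 + 179) = √2685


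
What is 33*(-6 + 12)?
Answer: 198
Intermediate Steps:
33*(-6 + 12) = 33*6 = 198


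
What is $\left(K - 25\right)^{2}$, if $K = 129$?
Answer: $10816$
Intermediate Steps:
$\left(K - 25\right)^{2} = \left(129 - 25\right)^{2} = 104^{2} = 10816$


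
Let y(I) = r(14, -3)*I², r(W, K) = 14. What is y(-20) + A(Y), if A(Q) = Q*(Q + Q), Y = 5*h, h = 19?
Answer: 23650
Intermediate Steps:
Y = 95 (Y = 5*19 = 95)
y(I) = 14*I²
A(Q) = 2*Q² (A(Q) = Q*(2*Q) = 2*Q²)
y(-20) + A(Y) = 14*(-20)² + 2*95² = 14*400 + 2*9025 = 5600 + 18050 = 23650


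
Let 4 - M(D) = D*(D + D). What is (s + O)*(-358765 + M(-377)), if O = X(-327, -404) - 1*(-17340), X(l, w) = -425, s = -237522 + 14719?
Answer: 132389895872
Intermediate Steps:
s = -222803
M(D) = 4 - 2*D² (M(D) = 4 - D*(D + D) = 4 - D*2*D = 4 - 2*D²)
O = 16915 (O = -425 - 1*(-17340) = -425 + 17340 = 16915)
(s + O)*(-358765 + M(-377)) = (-222803 + 16915)*(-358765 + (4 - 2*(-377)²)) = -205888*(-358765 + (4 - 2*142129)) = -205888*(-358765 + (4 - 284258)) = -205888*(-358765 - 284254) = -205888*(-643019) = 132389895872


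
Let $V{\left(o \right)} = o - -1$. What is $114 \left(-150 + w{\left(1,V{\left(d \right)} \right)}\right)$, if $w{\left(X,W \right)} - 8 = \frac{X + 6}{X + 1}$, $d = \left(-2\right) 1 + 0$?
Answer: $-15789$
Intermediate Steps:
$d = -2$ ($d = -2 + 0 = -2$)
$V{\left(o \right)} = 1 + o$ ($V{\left(o \right)} = o + 1 = 1 + o$)
$w{\left(X,W \right)} = 8 + \frac{6 + X}{1 + X}$ ($w{\left(X,W \right)} = 8 + \frac{X + 6}{X + 1} = 8 + \frac{6 + X}{1 + X}$)
$114 \left(-150 + w{\left(1,V{\left(d \right)} \right)}\right) = 114 \left(-150 + \frac{14 + 9 \cdot 1}{1 + 1}\right) = 114 \left(-150 + \frac{14 + 9}{2}\right) = 114 \left(-150 + \frac{1}{2} \cdot 23\right) = 114 \left(-150 + \frac{23}{2}\right) = 114 \left(- \frac{277}{2}\right) = -15789$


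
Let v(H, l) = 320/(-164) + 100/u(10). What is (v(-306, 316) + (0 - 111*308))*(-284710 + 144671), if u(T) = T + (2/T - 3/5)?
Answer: 2354942176909/492 ≈ 4.7865e+9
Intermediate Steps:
u(T) = -⅗ + T + 2/T (u(T) = T + (2/T - 3*⅕) = T + (2/T - ⅗) = T + (-⅗ + 2/T) = -⅗ + T + 2/T)
v(H, l) = 4165/492 (v(H, l) = 320/(-164) + 100/(-⅗ + 10 + 2/10) = 320*(-1/164) + 100/(-⅗ + 10 + 2*(⅒)) = -80/41 + 100/(-⅗ + 10 + ⅕) = -80/41 + 100/(48/5) = -80/41 + 100*(5/48) = -80/41 + 125/12 = 4165/492)
(v(-306, 316) + (0 - 111*308))*(-284710 + 144671) = (4165/492 + (0 - 111*308))*(-284710 + 144671) = (4165/492 + (0 - 34188))*(-140039) = (4165/492 - 34188)*(-140039) = -16816331/492*(-140039) = 2354942176909/492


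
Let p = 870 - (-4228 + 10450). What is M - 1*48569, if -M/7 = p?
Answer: -11105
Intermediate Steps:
p = -5352 (p = 870 - 1*6222 = 870 - 6222 = -5352)
M = 37464 (M = -7*(-5352) = 37464)
M - 1*48569 = 37464 - 1*48569 = 37464 - 48569 = -11105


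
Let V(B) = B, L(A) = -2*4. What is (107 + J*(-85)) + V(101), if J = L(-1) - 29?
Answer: 3353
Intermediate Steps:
L(A) = -8
J = -37 (J = -8 - 29 = -37)
(107 + J*(-85)) + V(101) = (107 - 37*(-85)) + 101 = (107 + 3145) + 101 = 3252 + 101 = 3353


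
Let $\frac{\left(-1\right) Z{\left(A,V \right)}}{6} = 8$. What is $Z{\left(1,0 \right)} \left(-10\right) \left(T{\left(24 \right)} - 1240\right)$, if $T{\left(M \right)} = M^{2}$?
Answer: $-318720$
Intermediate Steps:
$Z{\left(A,V \right)} = -48$ ($Z{\left(A,V \right)} = \left(-6\right) 8 = -48$)
$Z{\left(1,0 \right)} \left(-10\right) \left(T{\left(24 \right)} - 1240\right) = \left(-48\right) \left(-10\right) \left(24^{2} - 1240\right) = 480 \left(576 - 1240\right) = 480 \left(-664\right) = -318720$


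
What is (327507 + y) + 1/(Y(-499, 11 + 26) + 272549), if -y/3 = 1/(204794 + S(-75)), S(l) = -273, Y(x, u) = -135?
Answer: 18246850659858137/55714383694 ≈ 3.2751e+5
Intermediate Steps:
y = -3/204521 (y = -3/(204794 - 273) = -3/204521 ≈ -1.4668e-5)
(327507 + y) + 1/(Y(-499, 11 + 26) + 272549) = (327507 - 3/204521) + 1/(-135 + 272549) = 66982059144/204521 + 1/272414 = 18246850659858137/55714383694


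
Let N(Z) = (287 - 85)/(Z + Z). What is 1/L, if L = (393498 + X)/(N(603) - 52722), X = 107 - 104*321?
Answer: -31791265/217213263 ≈ -0.14636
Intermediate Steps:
N(Z) = 101/Z (N(Z) = 202/((2*Z)) = 202*(1/(2*Z)) = 101/Z)
X = -33277 (X = 107 - 33384 = -33277)
L = -217213263/31791265 (L = (393498 - 33277)/(101/603 - 52722) = 360221/(101*(1/603) - 52722) = 360221/(101/603 - 52722) = 360221/(-31791265/603) = 360221*(-603/31791265) = -217213263/31791265 ≈ -6.8325)
1/L = 1/(-217213263/31791265) = -31791265/217213263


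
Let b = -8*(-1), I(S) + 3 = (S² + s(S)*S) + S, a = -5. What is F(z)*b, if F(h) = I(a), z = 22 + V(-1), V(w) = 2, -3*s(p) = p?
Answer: 208/3 ≈ 69.333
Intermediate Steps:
s(p) = -p/3
I(S) = -3 + S + 2*S²/3 (I(S) = -3 + ((S² + (-S/3)*S) + S) = -3 + ((S² - S²/3) + S) = -3 + (2*S²/3 + S) = -3 + (S + 2*S²/3) = -3 + S + 2*S²/3)
z = 24 (z = 22 + 2 = 24)
F(h) = 26/3 (F(h) = -3 - 5 + (⅔)*(-5)² = -3 - 5 + (⅔)*25 = -3 - 5 + 50/3 = 26/3)
b = 8
F(z)*b = (26/3)*8 = 208/3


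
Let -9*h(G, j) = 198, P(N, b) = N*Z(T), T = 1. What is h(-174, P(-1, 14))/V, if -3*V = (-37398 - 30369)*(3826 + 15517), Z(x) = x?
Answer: -22/436939027 ≈ -5.0350e-8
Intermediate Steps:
V = 436939027 (V = -(-37398 - 30369)*(3826 + 15517)/3 = -(-22589)*19343 = -1/3*(-1310817081) = 436939027)
P(N, b) = N (P(N, b) = N*1 = N)
h(G, j) = -22 (h(G, j) = -1/9*198 = -22)
h(-174, P(-1, 14))/V = -22/436939027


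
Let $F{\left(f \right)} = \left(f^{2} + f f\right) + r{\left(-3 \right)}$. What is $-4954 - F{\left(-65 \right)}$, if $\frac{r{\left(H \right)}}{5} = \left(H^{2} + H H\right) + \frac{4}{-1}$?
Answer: $-13474$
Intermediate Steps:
$r{\left(H \right)} = -20 + 10 H^{2}$ ($r{\left(H \right)} = 5 \left(\left(H^{2} + H H\right) + \frac{4}{-1}\right) = 5 \left(\left(H^{2} + H^{2}\right) + 4 \left(-1\right)\right) = 5 \left(2 H^{2} - 4\right) = 5 \left(-4 + 2 H^{2}\right) = -20 + 10 H^{2}$)
$F{\left(f \right)} = 70 + 2 f^{2}$ ($F{\left(f \right)} = \left(f^{2} + f f\right) - \left(20 - 10 \left(-3\right)^{2}\right) = \left(f^{2} + f^{2}\right) + \left(-20 + 10 \cdot 9\right) = 2 f^{2} + \left(-20 + 90\right) = 2 f^{2} + 70 = 70 + 2 f^{2}$)
$-4954 - F{\left(-65 \right)} = -4954 - \left(70 + 2 \left(-65\right)^{2}\right) = -4954 - \left(70 + 2 \cdot 4225\right) = -4954 - \left(70 + 8450\right) = -4954 - 8520 = -13474$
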